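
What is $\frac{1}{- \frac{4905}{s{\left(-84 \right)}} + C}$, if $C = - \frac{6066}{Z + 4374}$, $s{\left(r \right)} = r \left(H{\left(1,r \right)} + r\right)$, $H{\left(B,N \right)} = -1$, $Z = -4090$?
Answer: $- \frac{33796}{745071} \approx -0.045359$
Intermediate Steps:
$s{\left(r \right)} = r \left(-1 + r\right)$
$C = - \frac{3033}{142}$ ($C = - \frac{6066}{-4090 + 4374} = - \frac{6066}{284} = \left(-6066\right) \frac{1}{284} = - \frac{3033}{142} \approx -21.359$)
$\frac{1}{- \frac{4905}{s{\left(-84 \right)}} + C} = \frac{1}{- \frac{4905}{\left(-84\right) \left(-1 - 84\right)} - \frac{3033}{142}} = \frac{1}{- \frac{4905}{\left(-84\right) \left(-85\right)} - \frac{3033}{142}} = \frac{1}{- \frac{4905}{7140} - \frac{3033}{142}} = \frac{1}{\left(-4905\right) \frac{1}{7140} - \frac{3033}{142}} = \frac{1}{- \frac{327}{476} - \frac{3033}{142}} = \frac{1}{- \frac{745071}{33796}} = - \frac{33796}{745071}$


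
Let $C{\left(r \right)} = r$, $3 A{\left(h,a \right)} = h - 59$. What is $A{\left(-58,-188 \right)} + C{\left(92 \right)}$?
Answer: $53$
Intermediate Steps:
$A{\left(h,a \right)} = - \frac{59}{3} + \frac{h}{3}$ ($A{\left(h,a \right)} = \frac{h - 59}{3} = \frac{-59 + h}{3} = - \frac{59}{3} + \frac{h}{3}$)
$A{\left(-58,-188 \right)} + C{\left(92 \right)} = \left(- \frac{59}{3} + \frac{1}{3} \left(-58\right)\right) + 92 = \left(- \frac{59}{3} - \frac{58}{3}\right) + 92 = -39 + 92 = 53$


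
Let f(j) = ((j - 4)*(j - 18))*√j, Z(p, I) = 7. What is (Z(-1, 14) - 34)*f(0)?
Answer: 0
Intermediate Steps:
f(j) = √j*(-18 + j)*(-4 + j) (f(j) = ((-4 + j)*(-18 + j))*√j = ((-18 + j)*(-4 + j))*√j = √j*(-18 + j)*(-4 + j))
(Z(-1, 14) - 34)*f(0) = (7 - 34)*(√0*(72 + 0² - 22*0)) = -0*(72 + 0 + 0) = -0*72 = -27*0 = 0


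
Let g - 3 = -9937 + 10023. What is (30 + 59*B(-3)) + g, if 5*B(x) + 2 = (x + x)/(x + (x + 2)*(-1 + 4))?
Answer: 536/5 ≈ 107.20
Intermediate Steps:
B(x) = -2/5 + 2*x/(5*(6 + 4*x)) (B(x) = -2/5 + ((x + x)/(x + (x + 2)*(-1 + 4)))/5 = -2/5 + ((2*x)/(x + (2 + x)*3))/5 = -2/5 + ((2*x)/(x + (6 + 3*x)))/5 = -2/5 + ((2*x)/(6 + 4*x))/5 = -2/5 + (2*x/(6 + 4*x))/5 = -2/5 + 2*x/(5*(6 + 4*x)))
g = 89 (g = 3 + (-9937 + 10023) = 3 + 86 = 89)
(30 + 59*B(-3)) + g = (30 + 59*(3*(-2 - 1*(-3))/(5*(3 + 2*(-3))))) + 89 = (30 + 59*(3*(-2 + 3)/(5*(3 - 6)))) + 89 = (30 + 59*((3/5)*1/(-3))) + 89 = (30 + 59*((3/5)*(-1/3)*1)) + 89 = (30 + 59*(-1/5)) + 89 = (30 - 59/5) + 89 = 91/5 + 89 = 536/5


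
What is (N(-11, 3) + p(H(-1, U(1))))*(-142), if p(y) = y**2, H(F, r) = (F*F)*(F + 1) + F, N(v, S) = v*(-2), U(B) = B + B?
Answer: -3266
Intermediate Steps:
U(B) = 2*B
N(v, S) = -2*v
H(F, r) = F + F**2*(1 + F) (H(F, r) = F**2*(1 + F) + F = F + F**2*(1 + F))
(N(-11, 3) + p(H(-1, U(1))))*(-142) = (-2*(-11) + (-(1 - 1 + (-1)**2))**2)*(-142) = (22 + (-(1 - 1 + 1))**2)*(-142) = (22 + (-1*1)**2)*(-142) = (22 + (-1)**2)*(-142) = (22 + 1)*(-142) = 23*(-142) = -3266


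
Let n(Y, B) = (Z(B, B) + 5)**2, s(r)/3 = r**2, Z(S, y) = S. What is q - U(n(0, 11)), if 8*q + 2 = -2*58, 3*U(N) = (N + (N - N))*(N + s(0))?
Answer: -262321/12 ≈ -21860.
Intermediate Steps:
s(r) = 3*r**2
n(Y, B) = (5 + B)**2 (n(Y, B) = (B + 5)**2 = (5 + B)**2)
U(N) = N**2/3 (U(N) = ((N + (N - N))*(N + 3*0**2))/3 = ((N + 0)*(N + 3*0))/3 = (N*(N + 0))/3 = (N*N)/3 = N**2/3)
q = -59/4 (q = -1/4 + (-2*58)/8 = -1/4 + (1/8)*(-116) = -1/4 - 29/2 = -59/4 ≈ -14.750)
q - U(n(0, 11)) = -59/4 - ((5 + 11)**2)**2/3 = -59/4 - (16**2)**2/3 = -59/4 - 256**2/3 = -59/4 - 65536/3 = -262321/12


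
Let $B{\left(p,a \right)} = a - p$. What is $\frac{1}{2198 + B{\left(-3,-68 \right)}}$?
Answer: $\frac{1}{2133} \approx 0.00046882$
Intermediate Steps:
$\frac{1}{2198 + B{\left(-3,-68 \right)}} = \frac{1}{2198 - 65} = \frac{1}{2133}$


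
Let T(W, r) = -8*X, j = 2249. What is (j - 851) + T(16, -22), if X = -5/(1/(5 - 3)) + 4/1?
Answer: 1446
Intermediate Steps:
X = -6 (X = -5/(1/2) + 4*1 = -5/1/2 + 4 = -5*2 + 4 = -10 + 4 = -6)
T(W, r) = 48 (T(W, r) = -8*(-6) = 48)
(j - 851) + T(16, -22) = (2249 - 851) + 48 = 1398 + 48 = 1446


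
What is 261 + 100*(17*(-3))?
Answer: -4839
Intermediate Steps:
261 + 100*(17*(-3)) = 261 + 100*(-51) = 261 - 5100 = -4839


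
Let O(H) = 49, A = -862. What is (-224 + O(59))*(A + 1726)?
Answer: -151200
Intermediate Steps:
(-224 + O(59))*(A + 1726) = (-224 + 49)*(-862 + 1726) = -175*864 = -151200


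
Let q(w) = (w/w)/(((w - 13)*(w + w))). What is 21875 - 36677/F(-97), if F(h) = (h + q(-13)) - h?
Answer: -24771777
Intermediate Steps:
q(w) = 1/(2*w*(-13 + w)) (q(w) = 1/((-13 + w)*(2*w)) = 1/(2*w*(-13 + w)))
F(h) = 1/676 (F(h) = (h + (½)/(-13*(-13 - 13))) - h = (h + (½)*(-1/13)/(-26)) - h = (h + (½)*(-1/13)*(-1/26)) - h = (h + 1/676) - h = (1/676 + h) - h = 1/676)
21875 - 36677/F(-97) = 21875 - 36677/1/676 = 21875 - 36677*676 = 21875 - 24793652 = -24771777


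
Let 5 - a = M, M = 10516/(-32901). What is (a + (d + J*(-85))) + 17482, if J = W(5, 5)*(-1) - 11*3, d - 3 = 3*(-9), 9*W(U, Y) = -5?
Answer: 181443907/8973 ≈ 20221.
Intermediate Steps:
W(U, Y) = -5/9 (W(U, Y) = (⅑)*(-5) = -5/9)
d = -24 (d = 3 + 3*(-9) = 3 - 27 = -24)
M = -956/2991 (M = 10516*(-1/32901) = -956/2991 ≈ -0.31963)
J = -292/9 (J = -5/9*(-1) - 11*3 = 5/9 - 1*33 = 5/9 - 33 = -292/9 ≈ -32.444)
a = 15911/2991 (a = 5 - 1*(-956/2991) = 5 + 956/2991 = 15911/2991 ≈ 5.3196)
(a + (d + J*(-85))) + 17482 = (15911/2991 + (-24 - 292/9*(-85))) + 17482 = (15911/2991 + (-24 + 24820/9)) + 17482 = (15911/2991 + 24604/9) + 17482 = 24577921/8973 + 17482 = 181443907/8973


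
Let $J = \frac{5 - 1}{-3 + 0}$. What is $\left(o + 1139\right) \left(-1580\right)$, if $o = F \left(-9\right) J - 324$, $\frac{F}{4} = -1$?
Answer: $-1211860$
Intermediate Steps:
$F = -4$ ($F = 4 \left(-1\right) = -4$)
$J = - \frac{4}{3}$ ($J = \frac{4}{-3} = 4 \left(- \frac{1}{3}\right) = - \frac{4}{3} \approx -1.3333$)
$o = -372$ ($o = \left(-4\right) \left(-9\right) \left(- \frac{4}{3}\right) - 324 = 36 \left(- \frac{4}{3}\right) - 324 = -48 - 324 = -372$)
$\left(o + 1139\right) \left(-1580\right) = \left(-372 + 1139\right) \left(-1580\right) = 767 \left(-1580\right) = -1211860$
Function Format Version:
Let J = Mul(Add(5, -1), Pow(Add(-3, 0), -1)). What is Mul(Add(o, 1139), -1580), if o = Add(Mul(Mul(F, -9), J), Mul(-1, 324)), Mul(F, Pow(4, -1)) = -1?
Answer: -1211860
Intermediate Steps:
F = -4 (F = Mul(4, -1) = -4)
J = Rational(-4, 3) (J = Mul(4, Pow(-3, -1)) = Mul(4, Rational(-1, 3)) = Rational(-4, 3) ≈ -1.3333)
o = -372 (o = Add(Mul(Mul(-4, -9), Rational(-4, 3)), Mul(-1, 324)) = Add(Mul(36, Rational(-4, 3)), -324) = Add(-48, -324) = -372)
Mul(Add(o, 1139), -1580) = Mul(Add(-372, 1139), -1580) = Mul(767, -1580) = -1211860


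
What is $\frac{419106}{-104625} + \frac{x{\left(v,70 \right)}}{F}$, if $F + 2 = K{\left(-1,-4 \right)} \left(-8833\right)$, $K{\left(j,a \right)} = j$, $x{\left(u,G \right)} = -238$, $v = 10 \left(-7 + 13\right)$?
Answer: $- \frac{1242008612}{307981125} \approx -4.0327$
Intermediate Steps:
$v = 60$ ($v = 10 \cdot 6 = 60$)
$F = 8831$ ($F = -2 - -8833 = -2 + 8833 = 8831$)
$\frac{419106}{-104625} + \frac{x{\left(v,70 \right)}}{F} = \frac{419106}{-104625} - \frac{238}{8831} = 419106 \left(- \frac{1}{104625}\right) - \frac{238}{8831} = - \frac{139702}{34875} - \frac{238}{8831} = - \frac{1242008612}{307981125}$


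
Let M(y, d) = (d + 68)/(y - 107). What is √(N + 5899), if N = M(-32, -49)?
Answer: √113971938/139 ≈ 76.804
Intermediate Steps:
M(y, d) = (68 + d)/(-107 + y)
N = -19/139 (N = (68 - 49)/(-107 - 32) = 19/(-139) = -1/139*19 = -19/139 ≈ -0.13669)
√(N + 5899) = √(-19/139 + 5899) = √(819942/139) = √113971938/139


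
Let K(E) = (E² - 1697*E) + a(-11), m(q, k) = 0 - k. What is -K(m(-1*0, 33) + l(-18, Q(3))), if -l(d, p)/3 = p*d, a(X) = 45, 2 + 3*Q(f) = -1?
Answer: -155253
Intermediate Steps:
Q(f) = -1 (Q(f) = -⅔ + (⅓)*(-1) = -⅔ - ⅓ = -1)
m(q, k) = -k
l(d, p) = -3*d*p (l(d, p) = -3*p*d = -3*d*p)
K(E) = 45 + E² - 1697*E (K(E) = (E² - 1697*E) + 45 = 45 + E² - 1697*E)
-K(m(-1*0, 33) + l(-18, Q(3))) = -(45 + (-1*33 - 3*(-18)*(-1))² - 1697*(-1*33 - 3*(-18)*(-1))) = -(45 + (-33 - 54)² - 1697*(-33 - 54)) = -(45 + (-87)² - 1697*(-87)) = -(45 + 7569 + 147639) = -1*155253 = -155253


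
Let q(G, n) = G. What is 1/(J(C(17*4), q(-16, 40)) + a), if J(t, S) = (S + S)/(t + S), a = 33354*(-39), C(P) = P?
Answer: -13/16910486 ≈ -7.6875e-7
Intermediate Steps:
a = -1300806
J(t, S) = 2*S/(S + t) (J(t, S) = (2*S)/(S + t) = 2*S/(S + t))
1/(J(C(17*4), q(-16, 40)) + a) = 1/(2*(-16)/(-16 + 17*4) - 1300806) = 1/(2*(-16)/(-16 + 68) - 1300806) = 1/(2*(-16)/52 - 1300806) = 1/(2*(-16)*(1/52) - 1300806) = 1/(-8/13 - 1300806) = 1/(-16910486/13) = -13/16910486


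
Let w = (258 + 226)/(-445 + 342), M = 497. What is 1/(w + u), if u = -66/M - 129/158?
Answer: -8088178/45684307 ≈ -0.17704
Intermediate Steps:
u = -74541/78526 (u = -66/497 - 129/158 = -74541/78526 ≈ -0.94925)
w = -484/103 (w = 484/(-103) = 484*(-1/103) = -484/103 ≈ -4.6990)
1/(w + u) = 1/(-484/103 - 74541/78526) = 1/(-45684307/8088178) = -8088178/45684307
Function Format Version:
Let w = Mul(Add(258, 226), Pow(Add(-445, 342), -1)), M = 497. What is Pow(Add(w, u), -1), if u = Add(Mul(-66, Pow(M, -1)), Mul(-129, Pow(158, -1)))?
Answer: Rational(-8088178, 45684307) ≈ -0.17704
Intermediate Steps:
u = Rational(-74541, 78526) (u = Add(Mul(-66, Pow(497, -1)), Mul(-129, Pow(158, -1))) = Add(Mul(-66, Rational(1, 497)), Mul(-129, Rational(1, 158))) = Add(Rational(-66, 497), Rational(-129, 158)) = Rational(-74541, 78526) ≈ -0.94925)
w = Rational(-484, 103) (w = Mul(484, Pow(-103, -1)) = Mul(484, Rational(-1, 103)) = Rational(-484, 103) ≈ -4.6990)
Pow(Add(w, u), -1) = Pow(Add(Rational(-484, 103), Rational(-74541, 78526)), -1) = Pow(Rational(-45684307, 8088178), -1) = Rational(-8088178, 45684307)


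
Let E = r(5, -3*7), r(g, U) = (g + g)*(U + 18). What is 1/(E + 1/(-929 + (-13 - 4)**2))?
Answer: -640/19201 ≈ -0.033332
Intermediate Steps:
r(g, U) = 2*g*(18 + U) (r(g, U) = (2*g)*(18 + U) = 2*g*(18 + U))
E = -30 (E = 2*5*(18 - 3*7) = 2*5*(18 - 21) = 2*5*(-3) = -30)
1/(E + 1/(-929 + (-13 - 4)**2)) = 1/(-30 + 1/(-929 + (-13 - 4)**2)) = 1/(-30 + 1/(-929 + (-17)**2)) = 1/(-30 + 1/(-929 + 289)) = 1/(-30 + 1/(-640)) = 1/(-30 - 1/640) = 1/(-19201/640) = -640/19201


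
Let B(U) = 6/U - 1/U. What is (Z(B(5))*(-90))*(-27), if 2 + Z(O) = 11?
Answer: 21870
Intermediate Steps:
B(U) = 5/U
Z(O) = 9 (Z(O) = -2 + 11 = 9)
(Z(B(5))*(-90))*(-27) = (9*(-90))*(-27) = -810*(-27) = 21870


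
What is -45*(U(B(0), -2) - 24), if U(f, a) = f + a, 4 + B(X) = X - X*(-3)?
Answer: 1350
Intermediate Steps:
B(X) = -4 + 4*X (B(X) = -4 + (X - X*(-3)) = -4 + (X - (-3)*X) = -4 + (X + 3*X) = -4 + 4*X)
U(f, a) = a + f
-45*(U(B(0), -2) - 24) = -45*((-2 + (-4 + 4*0)) - 24) = -45*((-2 + (-4 + 0)) - 24) = -45*((-2 - 4) - 24) = -45*(-6 - 24) = -45*(-30) = 1350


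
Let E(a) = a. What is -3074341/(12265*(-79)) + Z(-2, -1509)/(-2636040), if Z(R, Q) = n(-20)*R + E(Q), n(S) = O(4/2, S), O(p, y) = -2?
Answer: 147373529033/46439116680 ≈ 3.1735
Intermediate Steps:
n(S) = -2
Z(R, Q) = Q - 2*R (Z(R, Q) = -2*R + Q = Q - 2*R)
-3074341/(12265*(-79)) + Z(-2, -1509)/(-2636040) = -3074341/(12265*(-79)) + (-1509 - 2*(-2))/(-2636040) = -3074341/(-968935) + (-1509 + 4)*(-1/2636040) = -3074341*(-1/968935) - 1505*(-1/2636040) = 3074341/968935 + 301/527208 = 147373529033/46439116680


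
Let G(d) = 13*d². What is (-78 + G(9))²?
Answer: 950625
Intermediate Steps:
(-78 + G(9))² = (-78 + 13*9²)² = (-78 + 13*81)² = (-78 + 1053)² = 975² = 950625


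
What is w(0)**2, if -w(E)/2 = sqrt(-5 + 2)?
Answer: -12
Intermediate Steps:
w(E) = -2*I*sqrt(3) (w(E) = -2*sqrt(-5 + 2) = -2*I*sqrt(3))
w(0)**2 = (-2*I*sqrt(3))**2 = -12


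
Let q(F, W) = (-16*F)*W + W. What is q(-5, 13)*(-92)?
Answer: -96876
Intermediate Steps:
q(F, W) = W - 16*F*W (q(F, W) = -16*F*W + W = W - 16*F*W)
q(-5, 13)*(-92) = (13*(1 - 16*(-5)))*(-92) = (13*(1 + 80))*(-92) = (13*81)*(-92) = 1053*(-92) = -96876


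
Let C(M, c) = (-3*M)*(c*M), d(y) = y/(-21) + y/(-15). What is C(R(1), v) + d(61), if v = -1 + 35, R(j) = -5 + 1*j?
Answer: -57364/35 ≈ -1639.0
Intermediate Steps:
d(y) = -4*y/35 (d(y) = y*(-1/21) + y*(-1/15) = -y/21 - y/15 = -4*y/35)
R(j) = -5 + j
v = 34
C(M, c) = -3*c*M**2 (C(M, c) = (-3*M)*(M*c) = -3*c*M**2)
C(R(1), v) + d(61) = -3*34*(-5 + 1)**2 - 4/35*61 = -3*34*(-4)**2 - 244/35 = -3*34*16 - 244/35 = -1632 - 244/35 = -57364/35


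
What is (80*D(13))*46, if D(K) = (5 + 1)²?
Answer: 132480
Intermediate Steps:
D(K) = 36 (D(K) = 6² = 36)
(80*D(13))*46 = (80*36)*46 = 2880*46 = 132480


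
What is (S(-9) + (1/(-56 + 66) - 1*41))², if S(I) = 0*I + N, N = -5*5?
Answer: 434281/100 ≈ 4342.8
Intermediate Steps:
N = -25
S(I) = -25 (S(I) = 0*I - 25 = 0 - 25 = -25)
(S(-9) + (1/(-56 + 66) - 1*41))² = (-25 + (1/(-56 + 66) - 1*41))² = (-25 + (1/10 - 41))² = (-25 + (⅒ - 41))² = (-25 - 409/10)² = (-659/10)² = 434281/100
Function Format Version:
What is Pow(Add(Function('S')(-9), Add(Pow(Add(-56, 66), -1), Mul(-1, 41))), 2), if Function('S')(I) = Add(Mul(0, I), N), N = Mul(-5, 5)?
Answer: Rational(434281, 100) ≈ 4342.8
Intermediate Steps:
N = -25
Function('S')(I) = -25 (Function('S')(I) = Add(Mul(0, I), -25) = Add(0, -25) = -25)
Pow(Add(Function('S')(-9), Add(Pow(Add(-56, 66), -1), Mul(-1, 41))), 2) = Pow(Add(-25, Add(Pow(Add(-56, 66), -1), Mul(-1, 41))), 2) = Pow(Add(-25, Add(Pow(10, -1), -41)), 2) = Pow(Add(-25, Add(Rational(1, 10), -41)), 2) = Pow(Add(-25, Rational(-409, 10)), 2) = Pow(Rational(-659, 10), 2) = Rational(434281, 100)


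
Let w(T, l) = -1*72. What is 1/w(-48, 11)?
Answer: -1/72 ≈ -0.013889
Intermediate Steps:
w(T, l) = -72
1/w(-48, 11) = 1/(-72) = -1/72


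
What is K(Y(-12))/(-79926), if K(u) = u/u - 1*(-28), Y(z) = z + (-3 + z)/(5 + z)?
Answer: -29/79926 ≈ -0.00036284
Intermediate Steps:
Y(z) = z + (-3 + z)/(5 + z)
K(u) = 29 (K(u) = 1 + 28 = 29)
K(Y(-12))/(-79926) = 29/(-79926) = 29*(-1/79926) = -29/79926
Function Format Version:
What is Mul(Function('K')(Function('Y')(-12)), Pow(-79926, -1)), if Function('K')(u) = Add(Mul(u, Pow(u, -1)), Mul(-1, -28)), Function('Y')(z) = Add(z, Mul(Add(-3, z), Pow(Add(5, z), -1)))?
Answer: Rational(-29, 79926) ≈ -0.00036284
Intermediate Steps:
Function('Y')(z) = Add(z, Mul(Pow(Add(5, z), -1), Add(-3, z)))
Function('K')(u) = 29 (Function('K')(u) = Add(1, 28) = 29)
Mul(Function('K')(Function('Y')(-12)), Pow(-79926, -1)) = Mul(29, Pow(-79926, -1)) = Mul(29, Rational(-1, 79926)) = Rational(-29, 79926)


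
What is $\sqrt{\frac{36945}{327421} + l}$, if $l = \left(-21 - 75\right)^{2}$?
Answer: $\frac{3 \sqrt{109778763573989}}{327421} \approx 96.001$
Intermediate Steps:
$l = 9216$ ($l = \left(-96\right)^{2} = 9216$)
$\sqrt{\frac{36945}{327421} + l} = \sqrt{\frac{36945}{327421} + 9216} = \sqrt{\frac{3017548881}{327421}} = \frac{3 \sqrt{109778763573989}}{327421}$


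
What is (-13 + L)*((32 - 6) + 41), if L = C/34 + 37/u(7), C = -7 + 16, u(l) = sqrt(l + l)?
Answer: -29011/34 + 2479*sqrt(14)/14 ≈ -190.72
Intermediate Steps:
u(l) = sqrt(2)*sqrt(l) (u(l) = sqrt(2*l) = sqrt(2)*sqrt(l))
C = 9
L = 9/34 + 37*sqrt(14)/14 (L = 9/34 + 37/((sqrt(2)*sqrt(7))) = 9*(1/34) + 37/(sqrt(14)) = 9/34 + 37*(sqrt(14)/14) = 9/34 + 37*sqrt(14)/14 ≈ 10.153)
(-13 + L)*((32 - 6) + 41) = (-13 + (9/34 + 37*sqrt(14)/14))*((32 - 6) + 41) = (-433/34 + 37*sqrt(14)/14)*(26 + 41) = (-433/34 + 37*sqrt(14)/14)*67 = -29011/34 + 2479*sqrt(14)/14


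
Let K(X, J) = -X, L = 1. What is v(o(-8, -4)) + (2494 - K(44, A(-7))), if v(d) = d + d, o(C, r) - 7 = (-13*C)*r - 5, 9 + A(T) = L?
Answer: 1710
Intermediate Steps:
A(T) = -8 (A(T) = -9 + 1 = -8)
o(C, r) = 2 - 13*C*r (o(C, r) = 7 + ((-13*C)*r - 5) = 7 + (-13*C*r - 5) = 7 + (-5 - 13*C*r) = 2 - 13*C*r)
v(d) = 2*d
v(o(-8, -4)) + (2494 - K(44, A(-7))) = 2*(2 - 13*(-8)*(-4)) + (2494 - (-1)*44) = 2*(2 - 416) + (2494 - 1*(-44)) = 2*(-414) + (2494 + 44) = -828 + 2538 = 1710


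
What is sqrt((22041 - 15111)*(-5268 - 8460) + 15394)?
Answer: I*sqrt(95119646) ≈ 9752.9*I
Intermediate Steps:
sqrt((22041 - 15111)*(-5268 - 8460) + 15394) = sqrt(6930*(-13728) + 15394) = sqrt(-95135040 + 15394) = sqrt(-95119646) = I*sqrt(95119646)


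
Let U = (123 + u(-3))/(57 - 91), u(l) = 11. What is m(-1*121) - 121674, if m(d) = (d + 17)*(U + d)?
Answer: -1847562/17 ≈ -1.0868e+5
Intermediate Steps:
U = -67/17 (U = (123 + 11)/(57 - 91) = 134/(-34) = 134*(-1/34) = -67/17 ≈ -3.9412)
m(d) = (17 + d)*(-67/17 + d) (m(d) = (d + 17)*(-67/17 + d) = (17 + d)*(-67/17 + d))
m(-1*121) - 121674 = (-67 + (-1*121)² + 222*(-1*121)/17) - 121674 = (-67 + (-121)² + (222/17)*(-121)) - 121674 = (-67 + 14641 - 26862/17) - 121674 = 220896/17 - 121674 = -1847562/17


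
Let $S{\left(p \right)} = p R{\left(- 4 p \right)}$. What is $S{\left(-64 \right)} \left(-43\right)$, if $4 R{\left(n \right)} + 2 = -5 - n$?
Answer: $-180944$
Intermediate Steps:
$R{\left(n \right)} = - \frac{7}{4} - \frac{n}{4}$ ($R{\left(n \right)} = - \frac{1}{2} + \frac{-5 - n}{4} = - \frac{1}{2} - \left(\frac{5}{4} + \frac{n}{4}\right) = - \frac{7}{4} - \frac{n}{4}$)
$S{\left(p \right)} = p \left(- \frac{7}{4} + p\right)$ ($S{\left(p \right)} = p \left(- \frac{7}{4} - \frac{\left(-4\right) p}{4}\right) = p \left(- \frac{7}{4} + p\right)$)
$S{\left(-64 \right)} \left(-43\right) = \frac{1}{4} \left(-64\right) \left(-7 + 4 \left(-64\right)\right) \left(-43\right) = \frac{1}{4} \left(-64\right) \left(-7 - 256\right) \left(-43\right) = \frac{1}{4} \left(-64\right) \left(-263\right) \left(-43\right) = 4208 \left(-43\right) = -180944$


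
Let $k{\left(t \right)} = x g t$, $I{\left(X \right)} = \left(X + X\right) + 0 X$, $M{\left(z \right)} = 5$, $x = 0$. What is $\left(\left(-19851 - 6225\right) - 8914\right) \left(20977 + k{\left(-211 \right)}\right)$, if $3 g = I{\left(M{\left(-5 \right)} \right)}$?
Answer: $-733985230$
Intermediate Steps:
$I{\left(X \right)} = 2 X$ ($I{\left(X \right)} = 2 X + 0 = 2 X$)
$g = \frac{10}{3}$ ($g = \frac{2 \cdot 5}{3} = \frac{1}{3} \cdot 10 = \frac{10}{3} \approx 3.3333$)
$k{\left(t \right)} = 0$ ($k{\left(t \right)} = 0 \cdot \frac{10}{3} t = 0 t = 0$)
$\left(\left(-19851 - 6225\right) - 8914\right) \left(20977 + k{\left(-211 \right)}\right) = \left(\left(-19851 - 6225\right) - 8914\right) \left(20977 + 0\right) = \left(\left(-19851 - 6225\right) - 8914\right) 20977 = \left(-26076 - 8914\right) 20977 = \left(-34990\right) 20977 = -733985230$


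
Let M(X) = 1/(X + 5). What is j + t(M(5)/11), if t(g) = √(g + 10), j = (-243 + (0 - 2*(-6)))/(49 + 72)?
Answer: -21/11 + √121110/110 ≈ 1.2546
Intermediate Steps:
M(X) = 1/(5 + X)
j = -21/11 (j = (-243 + (0 + 12))/121 = (-243 + 12)*(1/121) = -231*1/121 = -21/11 ≈ -1.9091)
t(g) = √(10 + g)
j + t(M(5)/11) = -21/11 + √(10 + 1/((5 + 5)*11)) = -21/11 + √(10 + (1/11)/10) = -21/11 + √(10 + (⅒)*(1/11)) = -21/11 + √(10 + 1/110) = -21/11 + √(1101/110) = -21/11 + √121110/110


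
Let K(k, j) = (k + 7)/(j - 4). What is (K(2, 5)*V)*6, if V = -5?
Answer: -270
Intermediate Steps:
K(k, j) = (7 + k)/(-4 + j)
(K(2, 5)*V)*6 = (((7 + 2)/(-4 + 5))*(-5))*6 = ((9/1)*(-5))*6 = ((1*9)*(-5))*6 = (9*(-5))*6 = -45*6 = -270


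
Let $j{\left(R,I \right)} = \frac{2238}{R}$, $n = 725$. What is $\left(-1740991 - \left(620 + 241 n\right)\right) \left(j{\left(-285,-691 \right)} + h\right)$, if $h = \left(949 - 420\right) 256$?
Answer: $- \frac{24652769627424}{95} \approx -2.595 \cdot 10^{11}$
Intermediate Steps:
$h = 135424$ ($h = 529 \cdot 256 = 135424$)
$\left(-1740991 - \left(620 + 241 n\right)\right) \left(j{\left(-285,-691 \right)} + h\right) = \left(-1740991 - 175345\right) \left(\frac{2238}{-285} + 135424\right) = \left(-1740991 - 175345\right) \left(2238 \left(- \frac{1}{285}\right) + 135424\right) = \left(-1740991 - 175345\right) \left(- \frac{746}{95} + 135424\right) = \left(-1916336\right) \frac{12864534}{95} = - \frac{24652769627424}{95}$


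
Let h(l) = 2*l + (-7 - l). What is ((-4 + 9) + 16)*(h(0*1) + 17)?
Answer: 210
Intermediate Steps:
h(l) = -7 + l
((-4 + 9) + 16)*(h(0*1) + 17) = ((-4 + 9) + 16)*((-7 + 0*1) + 17) = (5 + 16)*((-7 + 0) + 17) = 21*(-7 + 17) = 21*10 = 210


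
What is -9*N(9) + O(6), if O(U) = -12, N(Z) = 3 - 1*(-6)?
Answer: -93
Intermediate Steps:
N(Z) = 9 (N(Z) = 3 + 6 = 9)
-9*N(9) + O(6) = -9*9 - 12 = -81 - 12 = -93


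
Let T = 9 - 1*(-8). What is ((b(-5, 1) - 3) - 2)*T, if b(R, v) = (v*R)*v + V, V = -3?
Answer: -221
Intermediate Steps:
b(R, v) = -3 + R*v² (b(R, v) = (v*R)*v - 3 = (R*v)*v - 3 = R*v² - 3 = -3 + R*v²)
T = 17 (T = 9 + 8 = 17)
((b(-5, 1) - 3) - 2)*T = (((-3 - 5*1²) - 3) - 2)*17 = (((-3 - 5*1) - 3) - 2)*17 = (((-3 - 5) - 3) - 2)*17 = ((-8 - 3) - 2)*17 = (-11 - 2)*17 = -13*17 = -221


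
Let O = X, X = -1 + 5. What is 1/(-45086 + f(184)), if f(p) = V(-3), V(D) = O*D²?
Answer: -1/45050 ≈ -2.2198e-5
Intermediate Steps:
X = 4
O = 4
V(D) = 4*D²
f(p) = 36 (f(p) = 4*(-3)² = 4*9 = 36)
1/(-45086 + f(184)) = 1/(-45086 + 36) = 1/(-45050) = -1/45050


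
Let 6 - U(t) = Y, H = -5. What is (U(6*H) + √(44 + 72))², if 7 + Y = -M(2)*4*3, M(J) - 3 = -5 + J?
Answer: 285 + 52*√29 ≈ 565.03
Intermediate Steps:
M(J) = -2 + J (M(J) = 3 + (-5 + J) = -2 + J)
Y = -7 (Y = -7 - (-2 + 2)*4*3 = -7 - 0*4*3 = -7 - 0*3 = -7 - 1*0 = -7 + 0 = -7)
U(t) = 13 (U(t) = 6 - 1*(-7) = 6 + 7 = 13)
(U(6*H) + √(44 + 72))² = (13 + √(44 + 72))² = (13 + √116)² = (13 + 2*√29)²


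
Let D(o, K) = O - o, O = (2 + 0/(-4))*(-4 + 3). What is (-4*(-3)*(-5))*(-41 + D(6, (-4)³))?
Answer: 2940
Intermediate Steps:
O = -2 (O = (2 + 0*(-¼))*(-1) = (2 + 0)*(-1) = 2*(-1) = -2)
D(o, K) = -2 - o
(-4*(-3)*(-5))*(-41 + D(6, (-4)³)) = (-4*(-3)*(-5))*(-41 + (-2 - 1*6)) = (12*(-5))*(-41 + (-2 - 6)) = -60*(-41 - 8) = -60*(-49) = 2940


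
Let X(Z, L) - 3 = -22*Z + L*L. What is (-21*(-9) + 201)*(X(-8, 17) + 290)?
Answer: 295620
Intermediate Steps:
X(Z, L) = 3 + L² - 22*Z (X(Z, L) = 3 + (-22*Z + L*L) = 3 + (-22*Z + L²) = 3 + (L² - 22*Z) = 3 + L² - 22*Z)
(-21*(-9) + 201)*(X(-8, 17) + 290) = (-21*(-9) + 201)*((3 + 17² - 22*(-8)) + 290) = (189 + 201)*((3 + 289 + 176) + 290) = 390*(468 + 290) = 390*758 = 295620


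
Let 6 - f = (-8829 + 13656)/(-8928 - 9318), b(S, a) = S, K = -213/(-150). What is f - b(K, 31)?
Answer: 368307/76025 ≈ 4.8446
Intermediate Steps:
K = 71/50 (K = -213*(-1/150) = 71/50 ≈ 1.4200)
f = 38101/6082 (f = 6 - (-8829 + 13656)/(-8928 - 9318) = 6 - 4827/(-18246) = 6 - 4827*(-1)/18246 = 6 - 1*(-1609/6082) = 6 + 1609/6082 = 38101/6082 ≈ 6.2645)
f - b(K, 31) = 38101/6082 - 1*71/50 = 38101/6082 - 71/50 = 368307/76025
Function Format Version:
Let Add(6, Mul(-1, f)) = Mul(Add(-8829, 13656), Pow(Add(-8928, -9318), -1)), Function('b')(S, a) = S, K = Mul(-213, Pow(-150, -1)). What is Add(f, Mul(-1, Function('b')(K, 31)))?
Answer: Rational(368307, 76025) ≈ 4.8446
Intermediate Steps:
K = Rational(71, 50) (K = Mul(-213, Rational(-1, 150)) = Rational(71, 50) ≈ 1.4200)
f = Rational(38101, 6082) (f = Add(6, Mul(-1, Mul(Add(-8829, 13656), Pow(Add(-8928, -9318), -1)))) = Add(6, Mul(-1, Mul(4827, Pow(-18246, -1)))) = Add(6, Mul(-1, Mul(4827, Rational(-1, 18246)))) = Add(6, Mul(-1, Rational(-1609, 6082))) = Add(6, Rational(1609, 6082)) = Rational(38101, 6082) ≈ 6.2645)
Add(f, Mul(-1, Function('b')(K, 31))) = Add(Rational(38101, 6082), Mul(-1, Rational(71, 50))) = Add(Rational(38101, 6082), Rational(-71, 50)) = Rational(368307, 76025)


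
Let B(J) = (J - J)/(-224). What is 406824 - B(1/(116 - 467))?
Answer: 406824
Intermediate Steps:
B(J) = 0 (B(J) = 0*(-1/224) = 0)
406824 - B(1/(116 - 467)) = 406824 - 1*0 = 406824 + 0 = 406824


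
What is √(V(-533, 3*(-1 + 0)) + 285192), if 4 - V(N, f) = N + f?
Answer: 6*√7937 ≈ 534.54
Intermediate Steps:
V(N, f) = 4 - N - f (V(N, f) = 4 - (N + f) = 4 + (-N - f) = 4 - N - f)
√(V(-533, 3*(-1 + 0)) + 285192) = √((4 - 1*(-533) - 3*(-1 + 0)) + 285192) = √((4 + 533 - 3*(-1)) + 285192) = √((4 + 533 - 1*(-3)) + 285192) = √((4 + 533 + 3) + 285192) = √(540 + 285192) = √285732 = 6*√7937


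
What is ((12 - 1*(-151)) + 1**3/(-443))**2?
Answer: 5213995264/196249 ≈ 26568.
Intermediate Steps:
((12 - 1*(-151)) + 1**3/(-443))**2 = ((12 + 151) + 1*(-1/443))**2 = (163 - 1/443)**2 = (72208/443)**2 = 5213995264/196249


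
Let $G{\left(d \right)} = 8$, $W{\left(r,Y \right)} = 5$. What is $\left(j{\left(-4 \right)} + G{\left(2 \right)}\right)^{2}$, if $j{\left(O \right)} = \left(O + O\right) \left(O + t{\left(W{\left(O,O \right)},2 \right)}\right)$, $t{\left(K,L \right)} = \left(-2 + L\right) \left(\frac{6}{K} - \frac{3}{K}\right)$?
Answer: $1600$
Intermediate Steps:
$t{\left(K,L \right)} = \frac{3 \left(-2 + L\right)}{K}$ ($t{\left(K,L \right)} = \left(-2 + L\right) \frac{3}{K} = \frac{3 \left(-2 + L\right)}{K}$)
$j{\left(O \right)} = 2 O^{2}$ ($j{\left(O \right)} = \left(O + O\right) \left(O + \frac{3 \left(-2 + 2\right)}{5}\right) = 2 O \left(O + 3 \cdot \frac{1}{5} \cdot 0\right) = 2 O \left(O + 0\right) = 2 O O = 2 O^{2}$)
$\left(j{\left(-4 \right)} + G{\left(2 \right)}\right)^{2} = \left(2 \left(-4\right)^{2} + 8\right)^{2} = \left(2 \cdot 16 + 8\right)^{2} = \left(32 + 8\right)^{2} = 40^{2} = 1600$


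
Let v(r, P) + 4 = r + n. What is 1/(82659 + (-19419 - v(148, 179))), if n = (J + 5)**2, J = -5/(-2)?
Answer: 4/252159 ≈ 1.5863e-5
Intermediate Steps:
J = 5/2 (J = -5*(-1/2) = 5/2 ≈ 2.5000)
n = 225/4 (n = (5/2 + 5)**2 = (15/2)**2 = 225/4 ≈ 56.250)
v(r, P) = 209/4 + r (v(r, P) = -4 + (r + 225/4) = -4 + (225/4 + r) = 209/4 + r)
1/(82659 + (-19419 - v(148, 179))) = 1/(82659 + (-19419 - (209/4 + 148))) = 1/(82659 + (-19419 - 1*801/4)) = 1/(82659 + (-19419 - 801/4)) = 1/(82659 - 78477/4) = 1/(252159/4) = 4/252159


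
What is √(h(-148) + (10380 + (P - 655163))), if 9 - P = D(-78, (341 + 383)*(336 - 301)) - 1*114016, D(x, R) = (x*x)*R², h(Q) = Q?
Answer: I*√3906631841306 ≈ 1.9765e+6*I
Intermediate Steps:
D(x, R) = R²*x² (D(x, R) = x²*R² = R²*x²)
P = -3906631196375 (P = 9 - (((341 + 383)*(336 - 301))²*(-78)² - 1*114016) = 9 - ((724*35)²*6084 - 114016) = 9 - (25340²*6084 - 114016) = 9 - (642115600*6084 - 114016) = 9 - (3906631310400 - 114016) = 9 - 1*3906631196384 = 9 - 3906631196384 = -3906631196375)
√(h(-148) + (10380 + (P - 655163))) = √(-148 + (10380 + (-3906631196375 - 655163))) = √(-148 + (10380 - 3906631851538)) = √(-148 - 3906631841158) = √(-3906631841306) = I*√3906631841306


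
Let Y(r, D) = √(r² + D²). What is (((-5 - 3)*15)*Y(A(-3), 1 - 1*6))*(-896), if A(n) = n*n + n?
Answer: 107520*√61 ≈ 8.3976e+5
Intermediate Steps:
A(n) = n + n² (A(n) = n² + n = n + n²)
Y(r, D) = √(D² + r²)
(((-5 - 3)*15)*Y(A(-3), 1 - 1*6))*(-896) = (((-5 - 3)*15)*√((1 - 1*6)² + (-3*(1 - 3))²))*(-896) = ((-8*15)*√((1 - 6)² + (-3*(-2))²))*(-896) = -120*√((-5)² + 6²)*(-896) = -120*√(25 + 36)*(-896) = -120*√61*(-896) = 107520*√61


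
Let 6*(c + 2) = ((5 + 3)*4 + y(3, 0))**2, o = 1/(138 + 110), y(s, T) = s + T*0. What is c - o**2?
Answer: 37302173/184512 ≈ 202.17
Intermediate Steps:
y(s, T) = s (y(s, T) = s + 0 = s)
o = 1/248 ≈ 0.0040323
c = 1213/6 (c = -2 + ((5 + 3)*4 + 3)**2/6 = -2 + (8*4 + 3)**2/6 = -2 + (32 + 3)**2/6 = -2 + (1/6)*35**2 = -2 + (1/6)*1225 = -2 + 1225/6 = 1213/6 ≈ 202.17)
c - o**2 = 1213/6 - (1/248)**2 = 1213/6 - 1*1/61504 = 1213/6 - 1/61504 = 37302173/184512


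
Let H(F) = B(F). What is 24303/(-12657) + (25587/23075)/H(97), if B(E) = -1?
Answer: -294882128/97353425 ≈ -3.0290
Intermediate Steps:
H(F) = -1
24303/(-12657) + (25587/23075)/H(97) = 24303/(-12657) + (25587/23075)/(-1) = 24303*(-1/12657) + (25587*(1/23075))*(-1) = -8101/4219 + (25587/23075)*(-1) = -8101/4219 - 25587/23075 = -294882128/97353425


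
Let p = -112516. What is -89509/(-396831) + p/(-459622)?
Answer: 42895071197/91196128941 ≈ 0.47036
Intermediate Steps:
-89509/(-396831) + p/(-459622) = -89509/(-396831) - 112516/(-459622) = -89509*(-1/396831) - 112516*(-1/459622) = 89509/396831 + 56258/229811 = 42895071197/91196128941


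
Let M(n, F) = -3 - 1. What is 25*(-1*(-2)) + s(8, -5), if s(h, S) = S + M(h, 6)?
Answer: 41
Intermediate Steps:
M(n, F) = -4
s(h, S) = -4 + S (s(h, S) = S - 4 = -4 + S)
25*(-1*(-2)) + s(8, -5) = 25*(-1*(-2)) + (-4 - 5) = 25*2 - 9 = 50 - 9 = 41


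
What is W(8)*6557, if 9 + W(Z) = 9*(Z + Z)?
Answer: 885195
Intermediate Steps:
W(Z) = -9 + 18*Z (W(Z) = -9 + 9*(Z + Z) = -9 + 9*(2*Z) = -9 + 18*Z)
W(8)*6557 = (-9 + 18*8)*6557 = (-9 + 144)*6557 = 135*6557 = 885195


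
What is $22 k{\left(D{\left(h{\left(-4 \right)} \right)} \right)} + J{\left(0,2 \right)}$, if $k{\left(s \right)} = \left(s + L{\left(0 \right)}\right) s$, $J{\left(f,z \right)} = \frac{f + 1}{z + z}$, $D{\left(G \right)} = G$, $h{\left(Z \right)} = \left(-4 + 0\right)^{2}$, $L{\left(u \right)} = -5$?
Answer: $\frac{15489}{4} \approx 3872.3$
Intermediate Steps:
$h{\left(Z \right)} = 16$ ($h{\left(Z \right)} = \left(-4\right)^{2} = 16$)
$J{\left(f,z \right)} = \frac{1 + f}{2 z}$
$k{\left(s \right)} = s \left(-5 + s\right)$ ($k{\left(s \right)} = \left(s - 5\right) s = \left(-5 + s\right) s = s \left(-5 + s\right)$)
$22 k{\left(D{\left(h{\left(-4 \right)} \right)} \right)} + J{\left(0,2 \right)} = 22 \cdot 16 \left(-5 + 16\right) + \frac{1 + 0}{2 \cdot 2} = 22 \cdot 16 \cdot 11 + \frac{1}{2} \cdot \frac{1}{2} \cdot 1 = 22 \cdot 176 + \frac{1}{4} = 3872 + \frac{1}{4} = \frac{15489}{4}$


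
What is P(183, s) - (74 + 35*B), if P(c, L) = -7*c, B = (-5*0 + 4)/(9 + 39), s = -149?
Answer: -16295/12 ≈ -1357.9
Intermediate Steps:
B = 1/12 (B = (0 + 4)/48 = 4*(1/48) = 1/12 ≈ 0.083333)
P(183, s) - (74 + 35*B) = -7*183 - (74 + 35*(1/12)) = -1281 - (74 + 35/12) = -1281 - 1*923/12 = -1281 - 923/12 = -16295/12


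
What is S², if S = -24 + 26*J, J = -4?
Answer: 16384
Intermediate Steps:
S = -128 (S = -24 + 26*(-4) = -24 - 104 = -128)
S² = (-128)² = 16384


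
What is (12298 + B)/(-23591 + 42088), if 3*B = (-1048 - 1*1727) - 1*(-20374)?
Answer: 54493/55491 ≈ 0.98201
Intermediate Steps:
B = 17599/3 (B = ((-1048 - 1*1727) - 1*(-20374))/3 = ((-1048 - 1727) + 20374)/3 = (-2775 + 20374)/3 = (⅓)*17599 = 17599/3 ≈ 5866.3)
(12298 + B)/(-23591 + 42088) = (12298 + 17599/3)/(-23591 + 42088) = (54493/3)/18497 = (54493/3)*(1/18497) = 54493/55491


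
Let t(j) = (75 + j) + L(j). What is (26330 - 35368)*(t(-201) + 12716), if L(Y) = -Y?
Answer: -115605058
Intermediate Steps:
t(j) = 75 (t(j) = (75 + j) - j = 75)
(26330 - 35368)*(t(-201) + 12716) = (26330 - 35368)*(75 + 12716) = -9038*12791 = -115605058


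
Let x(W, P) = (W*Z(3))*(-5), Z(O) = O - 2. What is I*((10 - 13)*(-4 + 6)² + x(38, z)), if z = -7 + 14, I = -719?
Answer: 145238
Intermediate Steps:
Z(O) = -2 + O
z = 7
x(W, P) = -5*W (x(W, P) = (W*(-2 + 3))*(-5) = (W*1)*(-5) = W*(-5) = -5*W)
I*((10 - 13)*(-4 + 6)² + x(38, z)) = -719*((10 - 13)*(-4 + 6)² - 5*38) = -719*(-3*2² - 190) = -719*(-3*4 - 190) = -719*(-12 - 190) = -719*(-202) = 145238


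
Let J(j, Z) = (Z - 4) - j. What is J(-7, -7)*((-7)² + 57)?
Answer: -424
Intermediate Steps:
J(j, Z) = -4 + Z - j (J(j, Z) = (-4 + Z) - j = -4 + Z - j)
J(-7, -7)*((-7)² + 57) = (-4 - 7 - 1*(-7))*((-7)² + 57) = (-4 - 7 + 7)*(49 + 57) = -4*106 = -424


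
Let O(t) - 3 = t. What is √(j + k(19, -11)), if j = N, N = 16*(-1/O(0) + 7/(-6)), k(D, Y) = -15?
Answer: I*√39 ≈ 6.245*I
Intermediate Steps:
O(t) = 3 + t
N = -24 (N = 16*(-1/(3 + 0) + 7/(-6)) = 16*(-1/3 + 7*(-⅙)) = 16*(-1*⅓ - 7/6) = 16*(-⅓ - 7/6) = 16*(-3/2) = -24)
j = -24
√(j + k(19, -11)) = √(-24 - 15) = √(-39) = I*√39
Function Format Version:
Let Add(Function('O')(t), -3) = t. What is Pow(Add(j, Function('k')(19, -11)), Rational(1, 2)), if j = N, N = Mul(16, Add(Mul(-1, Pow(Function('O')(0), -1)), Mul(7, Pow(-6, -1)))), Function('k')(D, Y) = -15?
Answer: Mul(I, Pow(39, Rational(1, 2))) ≈ Mul(6.2450, I)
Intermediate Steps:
Function('O')(t) = Add(3, t)
N = -24 (N = Mul(16, Add(Mul(-1, Pow(Add(3, 0), -1)), Mul(7, Pow(-6, -1)))) = Mul(16, Add(Mul(-1, Pow(3, -1)), Mul(7, Rational(-1, 6)))) = Mul(16, Add(Mul(-1, Rational(1, 3)), Rational(-7, 6))) = Mul(16, Add(Rational(-1, 3), Rational(-7, 6))) = Mul(16, Rational(-3, 2)) = -24)
j = -24
Pow(Add(j, Function('k')(19, -11)), Rational(1, 2)) = Pow(Add(-24, -15), Rational(1, 2)) = Pow(-39, Rational(1, 2)) = Mul(I, Pow(39, Rational(1, 2)))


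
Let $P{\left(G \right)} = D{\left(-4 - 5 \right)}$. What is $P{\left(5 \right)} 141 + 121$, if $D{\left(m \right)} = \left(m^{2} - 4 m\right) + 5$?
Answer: $17323$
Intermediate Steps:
$D{\left(m \right)} = 5 + m^{2} - 4 m$
$P{\left(G \right)} = 122$ ($P{\left(G \right)} = 5 + \left(-4 - 5\right)^{2} - 4 \left(-4 - 5\right) = 5 + \left(-9\right)^{2} - -36 = 5 + 81 + 36 = 122$)
$P{\left(5 \right)} 141 + 121 = 122 \cdot 141 + 121 = 17202 + 121 = 17323$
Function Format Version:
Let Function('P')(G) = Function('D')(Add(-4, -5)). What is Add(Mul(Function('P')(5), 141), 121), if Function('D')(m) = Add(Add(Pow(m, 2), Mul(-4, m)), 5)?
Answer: 17323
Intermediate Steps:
Function('D')(m) = Add(5, Pow(m, 2), Mul(-4, m))
Function('P')(G) = 122 (Function('P')(G) = Add(5, Pow(Add(-4, -5), 2), Mul(-4, Add(-4, -5))) = Add(5, Pow(-9, 2), Mul(-4, -9)) = Add(5, 81, 36) = 122)
Add(Mul(Function('P')(5), 141), 121) = Add(Mul(122, 141), 121) = Add(17202, 121) = 17323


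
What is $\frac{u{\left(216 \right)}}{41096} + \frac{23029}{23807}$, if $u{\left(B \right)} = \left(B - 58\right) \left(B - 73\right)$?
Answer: $\frac{67467961}{44471476} \approx 1.5171$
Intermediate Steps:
$u{\left(B \right)} = \left(-73 + B\right) \left(-58 + B\right)$ ($u{\left(B \right)} = \left(-58 + B\right) \left(-73 + B\right) = \left(-73 + B\right) \left(-58 + B\right)$)
$\frac{u{\left(216 \right)}}{41096} + \frac{23029}{23807} = \frac{4234 + 216^{2} - 28296}{41096} + \frac{23029}{23807} = \left(4234 + 46656 - 28296\right) \frac{1}{41096} + 23029 \cdot \frac{1}{23807} = 22594 \cdot \frac{1}{41096} + \frac{23029}{23807} = \frac{1027}{1868} + \frac{23029}{23807} = \frac{67467961}{44471476}$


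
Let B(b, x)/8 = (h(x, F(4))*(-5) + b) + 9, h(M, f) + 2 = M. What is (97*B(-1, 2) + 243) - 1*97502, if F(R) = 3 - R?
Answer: -91051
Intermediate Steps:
h(M, f) = -2 + M
B(b, x) = 152 - 40*x + 8*b (B(b, x) = 8*(((-2 + x)*(-5) + b) + 9) = 8*(((10 - 5*x) + b) + 9) = 8*((10 + b - 5*x) + 9) = 8*(19 + b - 5*x) = 152 - 40*x + 8*b)
(97*B(-1, 2) + 243) - 1*97502 = (97*(152 - 40*2 + 8*(-1)) + 243) - 1*97502 = (97*(152 - 80 - 8) + 243) - 97502 = (97*64 + 243) - 97502 = (6208 + 243) - 97502 = 6451 - 97502 = -91051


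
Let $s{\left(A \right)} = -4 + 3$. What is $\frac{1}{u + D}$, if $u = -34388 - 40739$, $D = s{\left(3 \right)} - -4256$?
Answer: $- \frac{1}{70872} \approx -1.411 \cdot 10^{-5}$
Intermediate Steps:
$s{\left(A \right)} = -1$
$D = 4255$ ($D = -1 - -4256 = -1 + 4256 = 4255$)
$u = -75127$
$\frac{1}{u + D} = \frac{1}{-75127 + 4255} = \frac{1}{-70872} = - \frac{1}{70872}$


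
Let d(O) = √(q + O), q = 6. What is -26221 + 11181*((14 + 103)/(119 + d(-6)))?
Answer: -1812122/119 ≈ -15228.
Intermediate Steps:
d(O) = √(6 + O)
-26221 + 11181*((14 + 103)/(119 + d(-6))) = -26221 + 11181*((14 + 103)/(119 + √(6 - 6))) = -26221 + 11181*(117/(119 + √0)) = -26221 + 11181*(117/(119 + 0)) = -26221 + 11181*(117/119) = -26221 + 1308177/119 = -1812122/119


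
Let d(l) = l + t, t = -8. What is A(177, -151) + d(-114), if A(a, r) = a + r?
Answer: -96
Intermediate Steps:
d(l) = -8 + l (d(l) = l - 8 = -8 + l)
A(177, -151) + d(-114) = (177 - 151) + (-8 - 114) = 26 - 122 = -96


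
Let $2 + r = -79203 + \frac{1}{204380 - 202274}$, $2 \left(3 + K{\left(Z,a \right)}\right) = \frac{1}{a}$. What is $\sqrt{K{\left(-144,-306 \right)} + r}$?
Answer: $\frac{i \sqrt{1253425747015}}{3978} \approx 281.44 i$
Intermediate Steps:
$K{\left(Z,a \right)} = -3 + \frac{1}{2 a}$
$r = - \frac{166805729}{2106}$ ($r = -2 - \left(79203 - \frac{1}{204380 - 202274}\right) = -2 - \left(79203 - \frac{1}{2106}\right) = -2 + \left(-79203 + \frac{1}{2106}\right) = -2 - \frac{166801517}{2106} = - \frac{166805729}{2106} \approx -79205.0$)
$\sqrt{K{\left(-144,-306 \right)} + r} = \sqrt{\left(-3 + \frac{1}{2 \left(-306\right)}\right) - \frac{166805729}{2106}} = \sqrt{\left(-3 + \frac{1}{2} \left(- \frac{1}{306}\right)\right) - \frac{166805729}{2106}} = \sqrt{\left(-3 - \frac{1}{612}\right) - \frac{166805729}{2106}} = \sqrt{- \frac{1837}{612} - \frac{166805729}{2106}} = \sqrt{- \frac{5671609715}{71604}} = \frac{i \sqrt{1253425747015}}{3978}$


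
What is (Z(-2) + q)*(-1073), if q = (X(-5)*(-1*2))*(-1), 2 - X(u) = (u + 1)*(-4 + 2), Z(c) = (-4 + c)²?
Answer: -25752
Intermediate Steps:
X(u) = 4 + 2*u (X(u) = 2 - (u + 1)*(-4 + 2) = 2 - (1 + u)*(-2) = 2 - (-2 - 2*u) = 2 + (2 + 2*u) = 4 + 2*u)
q = -12 (q = ((4 + 2*(-5))*(-1*2))*(-1) = ((4 - 10)*(-2))*(-1) = -6*(-2)*(-1) = 12*(-1) = -12)
(Z(-2) + q)*(-1073) = ((-4 - 2)² - 12)*(-1073) = ((-6)² - 12)*(-1073) = (36 - 12)*(-1073) = 24*(-1073) = -25752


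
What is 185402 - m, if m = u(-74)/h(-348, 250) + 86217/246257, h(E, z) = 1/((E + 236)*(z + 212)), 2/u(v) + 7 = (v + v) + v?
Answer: 10429843343797/56392853 ≈ 1.8495e+5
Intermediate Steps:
u(v) = 2/(-7 + 3*v) (u(v) = 2/(-7 + ((v + v) + v)) = 2/(-7 + (2*v + v)) = 2/(-7 + 3*v))
h(E, z) = 1/((212 + z)*(236 + E)) (h(E, z) = 1/((236 + E)*(212 + z)) = 1/((212 + z)*(236 + E)))
m = 25504388109/56392853 (m = (2/(-7 + 3*(-74)))/(1/(50032 + 212*(-348) + 236*250 - 348*250)) + 86217/246257 = (2/(-7 - 222))/(1/(50032 - 73776 + 59000 - 87000)) + 86217*(1/246257) = (2/(-229))/(1/(-51744)) + 86217/246257 = (2*(-1/229))/(-1/51744) + 86217/246257 = -2/229*(-51744) + 86217/246257 = 103488/229 + 86217/246257 = 25504388109/56392853 ≈ 452.26)
185402 - m = 185402 - 1*25504388109/56392853 = 185402 - 25504388109/56392853 = 10429843343797/56392853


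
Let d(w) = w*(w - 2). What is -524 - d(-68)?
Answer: -5284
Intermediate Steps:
d(w) = w*(-2 + w)
-524 - d(-68) = -524 - (-68)*(-2 - 68) = -524 - (-68)*(-70) = -524 - 1*4760 = -524 - 4760 = -5284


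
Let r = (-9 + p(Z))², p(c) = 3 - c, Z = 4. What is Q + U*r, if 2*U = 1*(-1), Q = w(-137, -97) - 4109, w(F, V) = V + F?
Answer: -4393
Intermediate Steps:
w(F, V) = F + V
Q = -4343 (Q = (-137 - 97) - 4109 = -234 - 4109 = -4343)
U = -½ (U = (1*(-1))/2 = (½)*(-1) = -½ ≈ -0.50000)
r = 100 (r = (-9 + (3 - 1*4))² = (-9 + (3 - 4))² = (-9 - 1)² = (-10)² = 100)
Q + U*r = -4343 - ½*100 = -4343 - 50 = -4393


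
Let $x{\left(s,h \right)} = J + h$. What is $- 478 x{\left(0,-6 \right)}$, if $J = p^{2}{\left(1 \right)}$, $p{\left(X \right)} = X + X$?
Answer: $956$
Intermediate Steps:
$p{\left(X \right)} = 2 X$
$J = 4$ ($J = \left(2 \cdot 1\right)^{2} = 2^{2} = 4$)
$x{\left(s,h \right)} = 4 + h$
$- 478 x{\left(0,-6 \right)} = - 478 \left(4 - 6\right) = \left(-478\right) \left(-2\right) = 956$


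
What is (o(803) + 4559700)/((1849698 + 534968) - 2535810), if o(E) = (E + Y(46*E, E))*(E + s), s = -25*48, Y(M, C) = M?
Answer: 10423477/151144 ≈ 68.964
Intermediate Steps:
s = -1200
o(E) = 47*E*(-1200 + E) (o(E) = (E + 46*E)*(E - 1200) = (47*E)*(-1200 + E) = 47*E*(-1200 + E))
(o(803) + 4559700)/((1849698 + 534968) - 2535810) = (47*803*(-1200 + 803) + 4559700)/((1849698 + 534968) - 2535810) = (47*803*(-397) + 4559700)/(2384666 - 2535810) = (-14983177 + 4559700)/(-151144) = -10423477*(-1/151144) = 10423477/151144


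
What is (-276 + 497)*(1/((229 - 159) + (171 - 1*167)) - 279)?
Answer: -4562545/74 ≈ -61656.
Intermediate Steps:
(-276 + 497)*(1/((229 - 159) + (171 - 1*167)) - 279) = 221*(1/(70 + (171 - 167)) - 279) = 221*(1/(70 + 4) - 279) = 221*(1/74 - 279) = 221*(-20645/74) = -4562545/74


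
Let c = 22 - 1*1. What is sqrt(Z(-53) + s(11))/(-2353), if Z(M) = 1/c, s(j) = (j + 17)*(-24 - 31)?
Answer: -I*sqrt(679119)/49413 ≈ -0.016678*I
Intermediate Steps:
s(j) = -935 - 55*j (s(j) = (17 + j)*(-55) = -935 - 55*j)
c = 21 (c = 22 - 1 = 21)
Z(M) = 1/21
sqrt(Z(-53) + s(11))/(-2353) = sqrt(1/21 + (-935 - 55*11))/(-2353) = sqrt(1/21 + (-935 - 605))*(-1/2353) = sqrt(1/21 - 1540)*(-1/2353) = sqrt(-32339/21)*(-1/2353) = (I*sqrt(679119)/21)*(-1/2353) = -I*sqrt(679119)/49413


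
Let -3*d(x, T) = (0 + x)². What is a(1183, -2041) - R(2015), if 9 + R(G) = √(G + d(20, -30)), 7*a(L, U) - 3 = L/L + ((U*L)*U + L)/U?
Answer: -379066543/1099 - √16935/3 ≈ -3.4496e+5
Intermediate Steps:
d(x, T) = -x²/3 (d(x, T) = -(0 + x)²/3 = -x²/3)
a(L, U) = 4/7 + (L + L*U²)/(7*U) (a(L, U) = 3/7 + (L/L + ((U*L)*U + L)/U)/7 = 3/7 + (1 + ((L*U)*U + L)/U)/7 = 3/7 + (1 + (L*U² + L)/U)/7 = 3/7 + (1 + (L + L*U²)/U)/7 = 3/7 + (⅐ + (L + L*U²)/(7*U)) = 4/7 + (L + L*U²)/(7*U))
R(G) = -9 + √(-400/3 + G) (R(G) = -9 + √(G - ⅓*20²) = -9 + √(G - ⅓*400) = -9 + √(G - 400/3) = -9 + √(-400/3 + G))
a(1183, -2041) - R(2015) = (⅐)*(1183 - 2041*(4 + 1183*(-2041)))/(-2041) - (-9 + √(-1200 + 9*2015)/3) = (⅐)*(-1/2041)*(1183 - 2041*(4 - 2414503)) - (-9 + √(-1200 + 18135)/3) = (⅐)*(-1/2041)*(1183 - 2041*(-2414499)) - (-9 + √16935/3) = (⅐)*(-1/2041)*(1183 + 4927992459) + (9 - √16935/3) = (⅐)*(-1/2041)*4927993642 + (9 - √16935/3) = -379076434/1099 + (9 - √16935/3) = -379066543/1099 - √16935/3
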